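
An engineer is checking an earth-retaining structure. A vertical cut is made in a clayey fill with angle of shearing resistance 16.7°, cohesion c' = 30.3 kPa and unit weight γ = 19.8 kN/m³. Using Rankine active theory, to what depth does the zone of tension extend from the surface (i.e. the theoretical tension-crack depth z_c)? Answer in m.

K_a = tan²(45° − 16.7°/2) = 0.5536; √K_a = 0.7440.
The active pressure is zero where K_a γ z = 2c√K_a, so z_c = 2c/(γ√K_a) = 2×30.3/(19.8×0.7440) = 4.114 m.

4.11 m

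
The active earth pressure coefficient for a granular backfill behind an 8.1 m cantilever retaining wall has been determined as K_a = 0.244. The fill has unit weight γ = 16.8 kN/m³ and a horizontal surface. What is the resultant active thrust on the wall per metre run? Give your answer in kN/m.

P = ½ K_a γ H² = 0.5 × 0.244 × 16.8 × 8.1² = 134.5 kN/m.

134 kN/m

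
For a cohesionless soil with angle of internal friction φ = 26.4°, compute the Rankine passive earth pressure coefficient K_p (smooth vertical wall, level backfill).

K_p = (1 + sin φ)/(1 − sin φ) = tan²(45° + 26.4°/2) = 2.601.

2.60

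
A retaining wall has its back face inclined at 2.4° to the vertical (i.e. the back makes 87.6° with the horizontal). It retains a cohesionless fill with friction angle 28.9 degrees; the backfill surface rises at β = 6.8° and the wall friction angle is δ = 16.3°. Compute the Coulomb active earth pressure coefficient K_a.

0.361

K_a = sin²(α+φ) / [sin²α · sin(α−δ) · (1 + √{sin(φ+δ)sin(φ−β) / (sin(α−δ)sin(α+β))})²].
With α = 87.6°, φ = 28.9°, δ = 16.3°, β = 6.8°: K_a = 0.3611.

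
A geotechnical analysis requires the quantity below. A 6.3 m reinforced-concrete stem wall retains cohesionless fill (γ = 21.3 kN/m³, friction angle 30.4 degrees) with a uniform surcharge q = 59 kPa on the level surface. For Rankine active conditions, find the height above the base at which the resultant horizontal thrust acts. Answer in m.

K_a = 0.3280.
Triangular part P₁ = ½K_aγH² = 138.6 at H/3 = 2.100 m; rectangular part P₂ = K_a q H = 121.9 at H/2 = 3.150 m.
ȳ = (P₁·2.100 + P₂·3.150)/(P₁+P₂) = 2.591 m.

2.59 m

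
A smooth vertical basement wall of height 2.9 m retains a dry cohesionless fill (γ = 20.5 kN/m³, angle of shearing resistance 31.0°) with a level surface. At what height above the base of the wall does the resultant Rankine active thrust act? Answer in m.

K_a = 0.3201.
The pressure distribution is triangular, so the resultant acts at H/3 above the base = 2.9/3 = 0.9667 m.

0.967 m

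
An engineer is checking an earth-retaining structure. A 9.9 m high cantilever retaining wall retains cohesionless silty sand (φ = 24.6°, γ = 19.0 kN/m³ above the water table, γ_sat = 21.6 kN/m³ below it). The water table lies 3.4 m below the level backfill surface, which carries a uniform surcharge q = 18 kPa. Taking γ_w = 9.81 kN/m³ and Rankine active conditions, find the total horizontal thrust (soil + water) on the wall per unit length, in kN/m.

K_a = tan²(45° − φ/2) = 0.4121.
γ' = 21.6 − 9.81 = 11.79 kN/m³. h₂ = H − d_w = 6.5 m.
σ'_h: at surface K_a·q = 7.419; at WT K_a(q+γd_w) = 34.04; at base K_a(q+γd_w+γ'h₂) = 65.63 kPa.
P₁ = ½(7.419+34.04)×3.4 = 70.49; P₂ = ½(34.04+65.63)×6.5 = 323.9; P_w = ½γ_w h₂² = 207.2.
Total = 70.49+323.9+207.2 = 601.7 kN/m.

602 kN/m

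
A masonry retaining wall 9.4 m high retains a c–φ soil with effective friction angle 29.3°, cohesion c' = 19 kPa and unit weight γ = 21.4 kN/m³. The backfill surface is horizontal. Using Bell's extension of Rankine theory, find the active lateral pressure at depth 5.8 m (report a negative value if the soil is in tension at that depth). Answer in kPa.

K_a = (1 − sin φ)/(1 + sin φ) = 0.3428.
σ_a = K_a γ z − 2c√K_a = 0.3428×21.4×5.8 − 2×19×0.5855 = 20.30 kPa.

20.3 kPa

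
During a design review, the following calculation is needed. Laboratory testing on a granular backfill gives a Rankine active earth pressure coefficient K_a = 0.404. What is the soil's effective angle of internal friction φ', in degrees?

K_a = tan²(45° − φ/2) ⇒ 45° − φ/2 = arctan(√0.404) = 32.44°.
φ = 2(45° − 32.44°) = 25.12°.

25.1°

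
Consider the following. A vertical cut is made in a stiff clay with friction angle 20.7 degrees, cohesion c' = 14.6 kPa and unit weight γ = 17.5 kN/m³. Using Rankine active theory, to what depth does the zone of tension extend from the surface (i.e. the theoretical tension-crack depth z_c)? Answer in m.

2.41 m

K_a = tan²(45° − 20.7°/2) = 0.4777; √K_a = 0.6911.
The active pressure is zero where K_a γ z = 2c√K_a, so z_c = 2c/(γ√K_a) = 2×14.6/(17.5×0.6911) = 2.414 m.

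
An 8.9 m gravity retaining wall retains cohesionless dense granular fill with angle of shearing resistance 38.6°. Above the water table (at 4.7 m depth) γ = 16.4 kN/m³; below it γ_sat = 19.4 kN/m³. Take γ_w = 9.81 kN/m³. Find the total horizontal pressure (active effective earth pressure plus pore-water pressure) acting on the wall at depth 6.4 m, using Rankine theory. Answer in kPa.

38.3 kPa

K_a = (1 − sin φ)/(1 + sin φ) = 0.2316.
γ' = 19.4 − 9.81 = 9.590 kN/m³.
Effective vertical stress at 6.4 m: σ'_v = 16.4×4.7 + 9.590×1.70 = 93.38 kPa.
σ'_h = K_a σ'_v = 0.2316 × 93.38 = 21.63 kPa; u = γ_w × 1.70 = 16.68 kPa.
Total σ_h = 21.63 + 16.68 = 38.31 kPa.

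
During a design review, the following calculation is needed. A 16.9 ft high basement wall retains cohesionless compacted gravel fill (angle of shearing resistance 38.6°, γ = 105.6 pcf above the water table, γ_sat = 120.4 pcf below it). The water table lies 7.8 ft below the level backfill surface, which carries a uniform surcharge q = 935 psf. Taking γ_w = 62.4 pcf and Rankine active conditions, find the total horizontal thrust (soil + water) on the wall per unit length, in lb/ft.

9280 lb/ft

K_a = tan²(45° − φ/2) = 0.2316.
γ' = 120.4 − 62.4 = 58.00 pcf. h₂ = H − d_w = 9.1 ft.
σ'_h: at surface K_a·q = 216.6; at WT K_a(q+γd_w) = 407.3; at base K_a(q+γd_w+γ'h₂) = 529.6 psf.
P₁ = ½(216.6+407.3)×7.8 = 2433; P₂ = ½(407.3+529.6)×9.1 = 4263; P_w = ½γ_w h₂² = 2584.
Total = 2433+4263+2584 = 9280 lb/ft.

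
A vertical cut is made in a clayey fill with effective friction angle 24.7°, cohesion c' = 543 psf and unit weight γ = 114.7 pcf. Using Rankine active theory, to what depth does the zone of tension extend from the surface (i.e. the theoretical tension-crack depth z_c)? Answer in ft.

14.8 ft

K_a = tan²(45° − 24.7°/2) = 0.4106; √K_a = 0.6408.
The active pressure is zero where K_a γ z = 2c√K_a, so z_c = 2c/(γ√K_a) = 2×543/(114.7×0.6408) = 14.78 ft.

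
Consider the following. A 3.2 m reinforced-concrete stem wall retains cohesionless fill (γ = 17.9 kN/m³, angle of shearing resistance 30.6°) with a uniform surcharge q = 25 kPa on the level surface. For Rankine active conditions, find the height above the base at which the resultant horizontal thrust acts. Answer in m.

K_a = 0.3253.
Triangular part P₁ = ½K_aγH² = 29.82 at H/3 = 1.067 m; rectangular part P₂ = K_a q H = 26.03 at H/2 = 1.600 m.
ȳ = (P₁·1.067 + P₂·1.600)/(P₁+P₂) = 1.315 m.

1.32 m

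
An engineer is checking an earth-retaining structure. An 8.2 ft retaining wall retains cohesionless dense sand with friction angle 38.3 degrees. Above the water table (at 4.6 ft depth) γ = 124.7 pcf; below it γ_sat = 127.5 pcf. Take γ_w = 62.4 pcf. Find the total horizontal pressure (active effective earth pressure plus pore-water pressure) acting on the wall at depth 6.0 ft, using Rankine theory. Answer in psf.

K_a = (1 − sin φ)/(1 + sin φ) = 0.2347.
γ' = 127.5 − 62.4 = 65.10 pcf.
Effective vertical stress at 6.0 ft: σ'_v = 124.7×4.6 + 65.10×1.40 = 664.8 psf.
σ'_h = K_a σ'_v = 0.2347 × 664.8 = 156.0 psf; u = γ_w × 1.40 = 87.36 psf.
Total σ_h = 156.0 + 87.36 = 243.4 psf.

243 psf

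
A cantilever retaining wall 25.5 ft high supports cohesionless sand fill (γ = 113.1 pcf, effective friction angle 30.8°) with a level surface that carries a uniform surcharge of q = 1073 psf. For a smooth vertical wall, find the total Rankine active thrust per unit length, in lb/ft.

20700 lb/ft

K_a = tan²(45° − φ/2) = 0.3227.
Soil triangle: ½ K_a γ H² = 0.5×0.3227×113.1×25.5² = 11870 lb/ft.
Surcharge rectangle: K_a q H = 0.3227×1073×25.5 = 8830 lb/ft.
Total = 11870 + 8830 = 20700 lb/ft.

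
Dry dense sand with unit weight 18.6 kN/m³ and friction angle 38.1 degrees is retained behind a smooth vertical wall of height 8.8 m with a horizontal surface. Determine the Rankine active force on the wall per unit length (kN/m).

K_a = tan²(45° − φ/2) = 0.2368.
P_a = ½ K_a γ H² = 0.5 × 0.2368 × 18.6 × 8.8² = 170.6 kN/m.

171 kN/m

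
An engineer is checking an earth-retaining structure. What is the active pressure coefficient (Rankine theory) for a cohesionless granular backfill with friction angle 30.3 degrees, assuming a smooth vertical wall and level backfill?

0.329

K_a = (1 − sin φ)/(1 + sin φ) = (1 − sin 30.3°)/(1 + sin 30.3°) = 0.3293.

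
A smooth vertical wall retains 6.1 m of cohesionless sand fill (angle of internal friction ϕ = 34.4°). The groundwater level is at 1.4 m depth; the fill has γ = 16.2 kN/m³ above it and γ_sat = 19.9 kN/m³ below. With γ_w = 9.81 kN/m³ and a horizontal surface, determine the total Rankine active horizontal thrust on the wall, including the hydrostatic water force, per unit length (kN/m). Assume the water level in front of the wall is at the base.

173 kN/m

K_a = tan²(45° − φ/2) = 0.2780.
γ' = 19.9 − 9.81 = 10.09 kN/m³. Depth below WT = 4.7 m.
σ'_h at WT = K_a γ d_w = 6.305 kPa; at base = 6.305 + K_a γ' × 4.7 = 19.49 kPa.
P₁ (0–1.4 m) = ½×6.305×1.4 = 4.413. P₂ (1.4–6.1 m) = ½(6.305+19.49)×4.7 = 60.61.
P_w = ½ γ_w h₂² = 0.5×9.81×4.7² = 108.4. Total = 4.413+60.61+108.4 = 173.4 kN/m.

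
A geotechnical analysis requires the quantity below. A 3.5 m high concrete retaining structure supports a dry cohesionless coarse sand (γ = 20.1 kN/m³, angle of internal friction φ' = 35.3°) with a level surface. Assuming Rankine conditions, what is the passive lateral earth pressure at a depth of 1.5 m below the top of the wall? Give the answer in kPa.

K_p = (1 + sin φ)/(1 − sin φ) = 3.738.
σ_h = K_p γ z = 3.738 × 20.1 × 1.5 = 112.7 kPa.

113 kPa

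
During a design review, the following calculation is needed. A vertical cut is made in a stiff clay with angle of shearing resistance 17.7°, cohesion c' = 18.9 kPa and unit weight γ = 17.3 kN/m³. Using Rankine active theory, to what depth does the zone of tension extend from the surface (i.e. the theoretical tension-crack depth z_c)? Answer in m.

K_a = tan²(45° − 17.7°/2) = 0.5337; √K_a = 0.7306.
The active pressure is zero where K_a γ z = 2c√K_a, so z_c = 2c/(γ√K_a) = 2×18.9/(17.3×0.7306) = 2.991 m.

2.99 m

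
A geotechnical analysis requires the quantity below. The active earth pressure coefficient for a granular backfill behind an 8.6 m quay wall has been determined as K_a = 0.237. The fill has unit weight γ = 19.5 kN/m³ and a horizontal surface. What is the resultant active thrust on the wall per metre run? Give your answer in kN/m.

P = ½ K_a γ H² = 0.5 × 0.237 × 19.5 × 8.6² = 170.9 kN/m.

171 kN/m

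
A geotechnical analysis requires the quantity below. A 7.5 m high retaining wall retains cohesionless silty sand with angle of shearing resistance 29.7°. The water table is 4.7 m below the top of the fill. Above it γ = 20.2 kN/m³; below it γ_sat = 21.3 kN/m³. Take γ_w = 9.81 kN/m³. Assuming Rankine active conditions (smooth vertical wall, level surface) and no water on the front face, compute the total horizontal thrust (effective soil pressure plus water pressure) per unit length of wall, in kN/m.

219 kN/m

K_a = tan²(45° − φ/2) = 0.3374.
γ' = 21.3 − 9.81 = 11.49 kN/m³. Depth below WT = 2.8 m.
σ'_h at WT = K_a γ d_w = 32.03 kPa; at base = 32.03 + K_a γ' × 2.8 = 42.89 kPa.
P₁ (0–4.7 m) = ½×32.03×4.7 = 75.27. P₂ (4.7–7.5 m) = ½(32.03+42.89)×2.8 = 104.9.
P_w = ½ γ_w h₂² = 0.5×9.81×2.8² = 38.46. Total = 75.27+104.9+38.46 = 218.6 kN/m.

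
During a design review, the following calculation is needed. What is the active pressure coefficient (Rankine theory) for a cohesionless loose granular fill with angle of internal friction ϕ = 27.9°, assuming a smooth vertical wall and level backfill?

0.362

K_a = (1 − sin φ)/(1 + sin φ) = (1 − sin 27.9°)/(1 + sin 27.9°) = 0.3625.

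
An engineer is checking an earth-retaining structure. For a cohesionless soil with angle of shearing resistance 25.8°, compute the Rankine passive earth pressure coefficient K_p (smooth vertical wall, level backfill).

2.54

K_p = (1 + sin φ)/(1 − sin φ) = tan²(45° + 25.8°/2) = 2.541.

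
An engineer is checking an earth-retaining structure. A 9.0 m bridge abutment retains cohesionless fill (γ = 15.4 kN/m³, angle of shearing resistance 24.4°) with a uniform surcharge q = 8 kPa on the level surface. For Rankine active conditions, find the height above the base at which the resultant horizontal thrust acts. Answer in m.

3.16 m

K_a = 0.4153.
Triangular part P₁ = ½K_aγH² = 259.0 at H/3 = 3.000 m; rectangular part P₂ = K_a q H = 29.90 at H/2 = 4.500 m.
ȳ = (P₁·3.000 + P₂·4.500)/(P₁+P₂) = 3.155 m.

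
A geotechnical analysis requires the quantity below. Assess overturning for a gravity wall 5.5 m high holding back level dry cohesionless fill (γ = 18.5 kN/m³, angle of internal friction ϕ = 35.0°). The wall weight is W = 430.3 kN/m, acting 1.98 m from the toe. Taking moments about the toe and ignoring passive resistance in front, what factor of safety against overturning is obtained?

K_a = tan²(45° − 35.0°/2) = 0.2710.
P_a = ½K_aγH² = 0.5×0.2710×18.5×5.5² = 75.83 kN/m, acting at H/3 = 1.833 m above the base.
Overturning moment M_o = P_a × H/3 = 75.83 × 1.833 = 139.0.
Resisting moment M_r = W × 1.98 = 430.3 × 1.98 = 852.0.
FS_overturning = M_r/M_o = 852.0/139.0 = 6.129.

6.13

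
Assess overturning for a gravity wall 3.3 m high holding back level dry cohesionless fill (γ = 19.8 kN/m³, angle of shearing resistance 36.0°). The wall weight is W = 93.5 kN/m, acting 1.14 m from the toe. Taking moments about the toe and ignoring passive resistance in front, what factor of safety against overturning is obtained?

3.46

K_a = tan²(45° − 36.0°/2) = 0.2596.
P_a = ½K_aγH² = 0.5×0.2596×19.8×3.3² = 27.99 kN/m, acting at H/3 = 1.100 m above the base.
Overturning moment M_o = P_a × H/3 = 27.99 × 1.100 = 30.79.
Resisting moment M_r = W × 1.14 = 93.5 × 1.14 = 106.6.
FS_overturning = M_r/M_o = 106.6/30.79 = 3.462.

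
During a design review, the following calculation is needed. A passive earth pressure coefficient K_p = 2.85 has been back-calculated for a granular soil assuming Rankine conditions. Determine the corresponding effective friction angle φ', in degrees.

28.7°

K_p = (1+sin φ)/(1−sin φ) ⇒ sin φ = (K_p − 1)/(K_p + 1) = 0.4805.
φ = arcsin(0.4805) = 28.72°.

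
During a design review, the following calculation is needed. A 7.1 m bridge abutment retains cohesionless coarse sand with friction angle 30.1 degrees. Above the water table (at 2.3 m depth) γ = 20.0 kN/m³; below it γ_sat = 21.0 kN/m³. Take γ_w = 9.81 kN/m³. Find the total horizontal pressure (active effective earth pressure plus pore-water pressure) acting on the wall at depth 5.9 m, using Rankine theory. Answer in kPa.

K_a = (1 − sin φ)/(1 + sin φ) = 0.3320.
γ' = 21.0 − 9.81 = 11.19 kN/m³.
Effective vertical stress at 5.9 m: σ'_v = 20.0×2.3 + 11.19×3.60 = 86.28 kPa.
σ'_h = K_a σ'_v = 0.3320 × 86.28 = 28.65 kPa; u = γ_w × 3.60 = 35.32 kPa.
Total σ_h = 28.65 + 35.32 = 63.96 kPa.

64.0 kPa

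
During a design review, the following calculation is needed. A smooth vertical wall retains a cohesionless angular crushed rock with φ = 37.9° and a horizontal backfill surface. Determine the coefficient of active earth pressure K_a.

0.239

K_a = (1 − sin φ)/(1 + sin φ) = (1 − sin 37.9°)/(1 + sin 37.9°) = 0.2389.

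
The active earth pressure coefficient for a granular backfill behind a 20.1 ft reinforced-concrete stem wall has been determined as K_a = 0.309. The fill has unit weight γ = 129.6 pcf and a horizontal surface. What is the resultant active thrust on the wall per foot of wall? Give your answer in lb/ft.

8090 lb/ft

P = ½ K_a γ H² = 0.5 × 0.309 × 129.6 × 20.1² = 8090 lb/ft.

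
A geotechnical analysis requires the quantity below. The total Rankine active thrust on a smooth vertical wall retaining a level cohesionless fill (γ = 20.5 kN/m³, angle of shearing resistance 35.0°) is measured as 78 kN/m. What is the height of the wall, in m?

5.30 m

K_a = 0.2710. P_a = ½ K_a γ H² ⇒ H = √(2P_a/(K_a γ)).
H = √(2×78/(0.2710×20.5)) = 5.299 m.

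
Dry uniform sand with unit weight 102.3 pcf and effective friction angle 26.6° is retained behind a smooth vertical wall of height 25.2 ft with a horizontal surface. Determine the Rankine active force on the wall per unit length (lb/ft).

K_a = tan²(45° − φ/2) = 0.3814.
P_a = ½ K_a γ H² = 0.5 × 0.3814 × 102.3 × 25.2² = 12390 lb/ft.

12400 lb/ft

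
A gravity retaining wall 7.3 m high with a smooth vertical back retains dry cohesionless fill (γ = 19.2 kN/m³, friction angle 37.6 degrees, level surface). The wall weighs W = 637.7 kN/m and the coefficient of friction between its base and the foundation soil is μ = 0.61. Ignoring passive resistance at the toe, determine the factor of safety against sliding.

K_a = tan²(45° − 37.6°/2) = 0.2421.
P_a = ½K_aγH² = 0.5×0.2421×19.2×7.3² = 123.9 kN/m, acting at H/3 = 2.433 m above the base.
FS_sliding = μW / P_a = 0.61×637.7 / 123.9 = 3.140.

3.14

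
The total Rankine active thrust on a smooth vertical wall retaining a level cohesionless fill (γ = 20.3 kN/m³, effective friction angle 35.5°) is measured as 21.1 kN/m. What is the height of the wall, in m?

K_a = 0.2653. P_a = ½ K_a γ H² ⇒ H = √(2P_a/(K_a γ)).
H = √(2×21.1/(0.2653×20.3)) = 2.799 m.

2.80 m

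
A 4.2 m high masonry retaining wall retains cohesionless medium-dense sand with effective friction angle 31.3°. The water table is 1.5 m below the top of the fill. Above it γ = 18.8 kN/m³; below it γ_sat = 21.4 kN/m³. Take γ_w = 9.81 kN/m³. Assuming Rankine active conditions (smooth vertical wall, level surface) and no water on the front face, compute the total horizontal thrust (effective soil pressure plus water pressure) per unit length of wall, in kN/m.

K_a = tan²(45° − φ/2) = 0.3162.
γ' = 21.4 − 9.81 = 11.59 kN/m³. Depth below WT = 2.7 m.
σ'_h at WT = K_a γ d_w = 8.917 kPa; at base = 8.917 + K_a γ' × 2.7 = 18.81 kPa.
P₁ (0–1.5 m) = ½×8.917×1.5 = 6.688. P₂ (1.5–4.2 m) = ½(8.917+18.81)×2.7 = 37.43.
P_w = ½ γ_w h₂² = 0.5×9.81×2.7² = 35.76. Total = 6.688+37.43+35.76 = 79.88 kN/m.

79.9 kN/m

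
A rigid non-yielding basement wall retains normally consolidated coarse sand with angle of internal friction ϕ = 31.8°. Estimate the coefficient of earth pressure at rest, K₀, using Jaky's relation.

K₀ = 1 − sin φ' = 1 − sin 31.8° = 0.4730.

0.473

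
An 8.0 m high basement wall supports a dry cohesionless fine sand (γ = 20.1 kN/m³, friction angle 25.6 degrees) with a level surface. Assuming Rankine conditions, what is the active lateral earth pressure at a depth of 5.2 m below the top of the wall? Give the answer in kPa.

41.4 kPa

K_a = (1 − sin φ)/(1 + sin φ) = 0.3966.
σ_h = K_a γ z = 0.3966 × 20.1 × 5.2 = 41.45 kPa.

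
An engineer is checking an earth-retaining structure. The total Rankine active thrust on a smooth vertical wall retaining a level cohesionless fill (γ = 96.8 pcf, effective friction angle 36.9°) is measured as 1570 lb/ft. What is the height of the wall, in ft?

K_a = 0.2497. P_a = ½ K_a γ H² ⇒ H = √(2P_a/(K_a γ)).
H = √(2×1570/(0.2497×96.8)) = 11.40 ft.

11.4 ft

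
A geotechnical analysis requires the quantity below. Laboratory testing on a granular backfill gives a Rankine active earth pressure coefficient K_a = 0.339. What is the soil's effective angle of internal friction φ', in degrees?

29.6°

K_a = tan²(45° − φ/2) ⇒ 45° − φ/2 = arctan(√0.339) = 30.21°.
φ = 2(45° − 30.21°) = 29.58°.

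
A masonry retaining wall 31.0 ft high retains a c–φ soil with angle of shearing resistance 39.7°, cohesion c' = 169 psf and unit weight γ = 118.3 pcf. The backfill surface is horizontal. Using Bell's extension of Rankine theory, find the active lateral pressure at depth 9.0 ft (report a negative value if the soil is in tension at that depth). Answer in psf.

76.0 psf

K_a = (1 − sin φ)/(1 + sin φ) = 0.2204.
σ_a = K_a γ z − 2c√K_a = 0.2204×118.3×9.0 − 2×169×0.4695 = 76.00 psf.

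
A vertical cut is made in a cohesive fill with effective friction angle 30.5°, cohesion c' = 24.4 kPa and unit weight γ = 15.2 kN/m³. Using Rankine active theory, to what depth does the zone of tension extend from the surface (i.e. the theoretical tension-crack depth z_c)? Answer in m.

5.62 m

K_a = tan²(45° − 30.5°/2) = 0.3267; √K_a = 0.5715.
The active pressure is zero where K_a γ z = 2c√K_a, so z_c = 2c/(γ√K_a) = 2×24.4/(15.2×0.5715) = 5.617 m.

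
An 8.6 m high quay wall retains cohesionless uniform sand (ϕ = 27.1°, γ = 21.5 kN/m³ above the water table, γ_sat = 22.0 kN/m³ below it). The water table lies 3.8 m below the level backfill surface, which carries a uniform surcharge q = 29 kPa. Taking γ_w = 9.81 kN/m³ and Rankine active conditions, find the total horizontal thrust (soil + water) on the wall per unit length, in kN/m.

464 kN/m

K_a = tan²(45° − φ/2) = 0.3741.
γ' = 22.0 − 9.81 = 12.19 kN/m³. h₂ = H − d_w = 4.8 m.
σ'_h: at surface K_a·q = 10.85; at WT K_a(q+γd_w) = 41.41; at base K_a(q+γd_w+γ'h₂) = 63.29 kPa.
P₁ = ½(10.85+41.41)×3.8 = 99.29; P₂ = ½(41.41+63.29)×4.8 = 251.3; P_w = ½γ_w h₂² = 113.0.
Total = 99.29+251.3+113.0 = 463.6 kN/m.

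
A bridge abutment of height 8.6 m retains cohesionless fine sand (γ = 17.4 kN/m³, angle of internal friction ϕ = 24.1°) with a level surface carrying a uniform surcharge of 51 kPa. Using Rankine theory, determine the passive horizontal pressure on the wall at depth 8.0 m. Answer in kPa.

453 kPa

K_p = (1 + sin φ)/(1 − sin φ) = 2.380.
σ_v = γz + q = 17.4 × 8.0 + 51 = 190.2 kPa.
σ_h = K_p σ_v = 2.380 × 190.2 = 452.7 kPa.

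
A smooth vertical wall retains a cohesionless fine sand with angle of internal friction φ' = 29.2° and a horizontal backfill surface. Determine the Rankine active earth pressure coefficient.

K_a = tan²(45° − φ/2) = tan²(30.40°) = 0.3442.

0.344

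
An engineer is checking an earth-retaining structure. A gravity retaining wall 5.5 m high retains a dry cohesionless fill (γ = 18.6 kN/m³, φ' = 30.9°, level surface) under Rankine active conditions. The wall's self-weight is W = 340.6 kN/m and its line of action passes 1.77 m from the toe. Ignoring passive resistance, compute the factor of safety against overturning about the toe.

K_a = tan²(45° − 30.9°/2) = 0.3214.
P_a = ½K_aγH² = 0.5×0.3214×18.6×5.5² = 90.42 kN/m, acting at H/3 = 1.833 m above the base.
Overturning moment M_o = P_a × H/3 = 90.42 × 1.833 = 165.8.
Resisting moment M_r = W × 1.77 = 340.6 × 1.77 = 602.9.
FS_overturning = M_r/M_o = 602.9/165.8 = 3.637.

3.64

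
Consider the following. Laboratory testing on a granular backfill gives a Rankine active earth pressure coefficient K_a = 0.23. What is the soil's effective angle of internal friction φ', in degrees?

K_a = tan²(45° − φ/2) ⇒ 45° − φ/2 = arctan(√0.23) = 25.62°.
φ = 2(45° − 25.62°) = 38.76°.

38.8°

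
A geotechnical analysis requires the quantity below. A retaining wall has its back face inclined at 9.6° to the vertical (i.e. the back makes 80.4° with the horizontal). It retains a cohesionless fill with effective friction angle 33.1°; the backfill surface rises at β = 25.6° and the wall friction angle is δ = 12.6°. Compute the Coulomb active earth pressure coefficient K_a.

0.533

K_a = sin²(α+φ) / [sin²α · sin(α−δ) · (1 + √{sin(φ+δ)sin(φ−β) / (sin(α−δ)sin(α+β))})²].
With α = 80.4°, φ = 33.1°, δ = 12.6°, β = 25.6°: K_a = 0.5330.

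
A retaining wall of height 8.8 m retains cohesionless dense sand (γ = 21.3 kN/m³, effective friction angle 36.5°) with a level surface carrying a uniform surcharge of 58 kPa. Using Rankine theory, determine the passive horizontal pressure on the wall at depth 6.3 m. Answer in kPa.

756 kPa

K_p = (1 + sin φ)/(1 − sin φ) = 3.936.
σ_v = γz + q = 21.3 × 6.3 + 58 = 192.2 kPa.
σ_h = K_p σ_v = 3.936 × 192.2 = 756.5 kPa.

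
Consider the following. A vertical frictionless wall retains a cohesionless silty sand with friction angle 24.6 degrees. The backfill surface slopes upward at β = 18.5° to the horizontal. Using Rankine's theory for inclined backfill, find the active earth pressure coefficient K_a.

0.529

K_a = cos β · (cos β − √(cos²β − cos²φ)) / (cos β + √(cos²β − cos²φ)).
cos β = 0.9483, cos φ = 0.9092, √(cos²β − cos²φ) = 0.2695.
K_a = 0.9483 × (0.9483 − 0.2695)/(0.9483 + 0.2695) = 0.5287.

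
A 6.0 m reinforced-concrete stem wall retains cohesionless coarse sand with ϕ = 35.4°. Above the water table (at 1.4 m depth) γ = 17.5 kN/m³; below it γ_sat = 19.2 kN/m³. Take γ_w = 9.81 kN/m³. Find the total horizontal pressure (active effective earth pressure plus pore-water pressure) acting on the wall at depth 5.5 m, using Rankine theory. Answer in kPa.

K_a = (1 − sin φ)/(1 + sin φ) = 0.2664.
γ' = 19.2 − 9.81 = 9.390 kN/m³.
Effective vertical stress at 5.5 m: σ'_v = 17.5×1.4 + 9.390×4.10 = 63.00 kPa.
σ'_h = K_a σ'_v = 0.2664 × 63.00 = 16.78 kPa; u = γ_w × 4.10 = 40.22 kPa.
Total σ_h = 16.78 + 40.22 = 57.00 kPa.

57.0 kPa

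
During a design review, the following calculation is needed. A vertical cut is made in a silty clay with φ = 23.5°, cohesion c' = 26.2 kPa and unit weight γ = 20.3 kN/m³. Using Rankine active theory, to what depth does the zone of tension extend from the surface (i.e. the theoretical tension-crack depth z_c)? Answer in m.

K_a = tan²(45° − 23.5°/2) = 0.4298; √K_a = 0.6556.
The active pressure is zero where K_a γ z = 2c√K_a, so z_c = 2c/(γ√K_a) = 2×26.2/(20.3×0.6556) = 3.937 m.

3.94 m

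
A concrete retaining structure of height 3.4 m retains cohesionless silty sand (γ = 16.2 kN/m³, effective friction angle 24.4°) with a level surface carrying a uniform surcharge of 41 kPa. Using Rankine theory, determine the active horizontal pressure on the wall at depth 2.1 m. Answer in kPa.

K_a = (1 − sin φ)/(1 + sin φ) = 0.4153.
σ_v = γz + q = 16.2 × 2.1 + 41 = 75.02 kPa.
σ_h = K_a σ_v = 0.4153 × 75.02 = 31.16 kPa.

31.2 kPa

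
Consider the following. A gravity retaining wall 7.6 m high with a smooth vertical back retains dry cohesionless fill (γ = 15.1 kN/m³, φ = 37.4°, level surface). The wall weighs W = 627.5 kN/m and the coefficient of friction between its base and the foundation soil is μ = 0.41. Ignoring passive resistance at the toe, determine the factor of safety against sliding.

2.42

K_a = tan²(45° − 37.4°/2) = 0.2443.
P_a = ½K_aγH² = 0.5×0.2443×15.1×7.6² = 106.5 kN/m, acting at H/3 = 2.533 m above the base.
FS_sliding = μW / P_a = 0.41×627.5 / 106.5 = 2.415.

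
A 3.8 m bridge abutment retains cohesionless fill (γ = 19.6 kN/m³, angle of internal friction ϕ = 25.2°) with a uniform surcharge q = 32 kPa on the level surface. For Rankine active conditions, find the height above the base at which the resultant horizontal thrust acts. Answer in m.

1.56 m

K_a = 0.4027.
Triangular part P₁ = ½K_aγH² = 56.99 at H/3 = 1.267 m; rectangular part P₂ = K_a q H = 48.97 at H/2 = 1.900 m.
ȳ = (P₁·1.267 + P₂·1.900)/(P₁+P₂) = 1.559 m.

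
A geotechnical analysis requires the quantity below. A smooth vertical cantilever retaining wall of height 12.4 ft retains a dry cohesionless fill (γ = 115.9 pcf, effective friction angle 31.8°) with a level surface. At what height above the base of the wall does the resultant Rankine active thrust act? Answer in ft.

4.13 ft

K_a = 0.3098.
The pressure distribution is triangular, so the resultant acts at H/3 above the base = 12.4/3 = 4.133 ft.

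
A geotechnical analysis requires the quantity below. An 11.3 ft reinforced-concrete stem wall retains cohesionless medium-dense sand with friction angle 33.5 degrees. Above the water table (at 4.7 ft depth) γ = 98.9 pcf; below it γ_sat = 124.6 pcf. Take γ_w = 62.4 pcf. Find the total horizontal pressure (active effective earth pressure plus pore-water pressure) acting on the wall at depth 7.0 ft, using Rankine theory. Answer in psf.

319 psf

K_a = (1 − sin φ)/(1 + sin φ) = 0.2887.
γ' = 124.6 − 62.4 = 62.20 pcf.
Effective vertical stress at 7.0 ft: σ'_v = 98.9×4.7 + 62.20×2.30 = 607.9 psf.
σ'_h = K_a σ'_v = 0.2887 × 607.9 = 175.5 psf; u = γ_w × 2.30 = 143.5 psf.
Total σ_h = 175.5 + 143.5 = 319.0 psf.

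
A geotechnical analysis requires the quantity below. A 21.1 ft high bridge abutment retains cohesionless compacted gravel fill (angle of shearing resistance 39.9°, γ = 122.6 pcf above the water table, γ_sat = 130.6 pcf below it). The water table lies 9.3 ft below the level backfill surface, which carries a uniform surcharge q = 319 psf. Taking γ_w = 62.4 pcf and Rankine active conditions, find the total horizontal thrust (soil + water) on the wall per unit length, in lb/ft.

K_a = tan²(45° − φ/2) = 0.2184.
γ' = 130.6 − 62.4 = 68.20 pcf. h₂ = H − d_w = 11.8 ft.
σ'_h: at surface K_a·q = 69.68; at WT K_a(q+γd_w) = 318.7; at base K_a(q+γd_w+γ'h₂) = 494.5 psf.
P₁ = ½(69.68+318.7)×9.3 = 1806; P₂ = ½(318.7+494.5)×11.8 = 4798; P_w = ½γ_w h₂² = 4344.
Total = 1806+4798+4344 = 10950 lb/ft.

10900 lb/ft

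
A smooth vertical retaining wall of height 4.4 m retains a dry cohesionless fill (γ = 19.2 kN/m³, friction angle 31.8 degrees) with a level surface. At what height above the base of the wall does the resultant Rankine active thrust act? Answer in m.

K_a = 0.3098.
The pressure distribution is triangular, so the resultant acts at H/3 above the base = 4.4/3 = 1.467 m.

1.47 m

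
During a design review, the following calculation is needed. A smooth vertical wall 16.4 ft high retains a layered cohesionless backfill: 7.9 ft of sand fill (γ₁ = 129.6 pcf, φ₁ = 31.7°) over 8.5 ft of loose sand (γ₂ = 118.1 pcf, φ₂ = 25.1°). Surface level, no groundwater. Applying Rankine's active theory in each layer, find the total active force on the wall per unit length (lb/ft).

K_a1 = tan²(45°−31.7°/2) = 0.3111; K_a2 = tan²(45°−25.1°/2) = 0.4043.
Layer 1: σ at base = K_a1 γ₁ h₁ = 318.5 psf; P₁ = ½×318.5×7.9 = 1258.
Layer 2: σ_v at top = γ₁h₁ = 1024; σ_h top = K_a2×1024 = 413.9; σ_h base = K_a2×(1024+118.1×8.5) = 819.8.
P₂ = ½(413.9+819.8)×8.5 = 5243. Total P_a = 1258+5243 = 6501 lb/ft.

6500 lb/ft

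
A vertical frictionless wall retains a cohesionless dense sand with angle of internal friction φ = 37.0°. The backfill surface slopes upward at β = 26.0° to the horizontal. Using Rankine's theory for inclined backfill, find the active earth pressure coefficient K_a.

K_a = cos β · (cos β − √(cos²β − cos²φ)) / (cos β + √(cos²β − cos²φ)).
cos β = 0.8988, cos φ = 0.7986, √(cos²β − cos²φ) = 0.4123.
K_a = 0.8988 × (0.8988 − 0.4123)/(0.8988 + 0.4123) = 0.3335.

0.333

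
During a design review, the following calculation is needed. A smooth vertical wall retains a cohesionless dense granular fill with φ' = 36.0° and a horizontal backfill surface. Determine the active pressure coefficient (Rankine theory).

0.260

K_a = tan²(45° − φ/2) = tan²(27.00°) = 0.2596.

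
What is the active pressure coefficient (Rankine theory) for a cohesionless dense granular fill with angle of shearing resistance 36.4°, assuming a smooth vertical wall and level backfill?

K_a = tan²(45° − φ/2) = tan²(26.80°) = 0.2552.

0.255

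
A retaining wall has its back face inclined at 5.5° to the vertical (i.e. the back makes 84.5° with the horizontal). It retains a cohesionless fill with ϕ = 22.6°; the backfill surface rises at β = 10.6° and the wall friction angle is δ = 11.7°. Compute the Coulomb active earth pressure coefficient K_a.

0.529

K_a = sin²(α+φ) / [sin²α · sin(α−δ) · (1 + √{sin(φ+δ)sin(φ−β) / (sin(α−δ)sin(α+β))})²].
With α = 84.5°, φ = 22.6°, δ = 11.7°, β = 10.6°: K_a = 0.5289.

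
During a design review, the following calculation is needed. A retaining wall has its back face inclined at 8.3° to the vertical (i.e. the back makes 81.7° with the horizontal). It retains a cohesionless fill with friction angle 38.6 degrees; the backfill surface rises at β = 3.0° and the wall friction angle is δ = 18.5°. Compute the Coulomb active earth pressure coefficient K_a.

K_a = sin²(α+φ) / [sin²α · sin(α−δ) · (1 + √{sin(φ+δ)sin(φ−β) / (sin(α−δ)sin(α+β))})²].
With α = 81.7°, φ = 38.6°, δ = 18.5°, β = 3.0°: K_a = 0.2812.

0.281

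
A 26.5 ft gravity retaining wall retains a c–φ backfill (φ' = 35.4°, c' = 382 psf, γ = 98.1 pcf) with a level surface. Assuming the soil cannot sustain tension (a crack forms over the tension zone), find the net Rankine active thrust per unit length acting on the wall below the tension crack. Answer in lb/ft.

1700 lb/ft

K_a = 0.2664; √K_a = 0.5161.
Tension-crack depth z_c = 2c/(γ√K_a) = 2×382/(98.1×0.5161) = 15.09 ft.
σ_a at base = K_a γ H − 2c√K_a = 0.2664×98.1×26.5 − 2×382×0.5161 = 298.2 psf.
P_a = ½ × 298.2 × (H − z_c) = 0.5×298.2×11.41 = 1701 lb/ft.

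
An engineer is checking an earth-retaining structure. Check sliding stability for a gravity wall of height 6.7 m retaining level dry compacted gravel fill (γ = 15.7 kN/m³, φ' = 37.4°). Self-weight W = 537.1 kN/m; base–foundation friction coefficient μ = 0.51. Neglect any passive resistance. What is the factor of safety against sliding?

K_a = tan²(45° − 37.4°/2) = 0.2443.
P_a = ½K_aγH² = 0.5×0.2443×15.7×6.7² = 86.08 kN/m, acting at H/3 = 2.233 m above the base.
FS_sliding = μW / P_a = 0.51×537.1 / 86.08 = 3.182.

3.18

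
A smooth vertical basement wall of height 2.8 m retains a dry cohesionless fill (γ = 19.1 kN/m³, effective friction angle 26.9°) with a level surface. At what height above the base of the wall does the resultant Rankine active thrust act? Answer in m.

K_a = 0.3770.
The pressure distribution is triangular, so the resultant acts at H/3 above the base = 2.8/3 = 0.9333 m.

0.933 m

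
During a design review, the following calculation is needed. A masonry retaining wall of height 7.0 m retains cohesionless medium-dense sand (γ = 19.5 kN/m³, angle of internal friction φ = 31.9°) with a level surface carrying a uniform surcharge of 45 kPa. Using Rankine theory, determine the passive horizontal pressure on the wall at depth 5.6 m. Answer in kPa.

K_p = (1 + sin φ)/(1 − sin φ) = 3.241.
σ_v = γz + q = 19.5 × 5.6 + 45 = 154.2 kPa.
σ_h = K_p σ_v = 3.241 × 154.2 = 499.8 kPa.

500 kPa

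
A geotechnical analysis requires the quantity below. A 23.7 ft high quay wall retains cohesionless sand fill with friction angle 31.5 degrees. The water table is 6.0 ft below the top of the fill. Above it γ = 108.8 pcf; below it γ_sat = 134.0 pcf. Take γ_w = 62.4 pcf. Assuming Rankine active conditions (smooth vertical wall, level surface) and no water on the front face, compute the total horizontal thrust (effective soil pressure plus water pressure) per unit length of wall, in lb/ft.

K_a = tan²(45° − φ/2) = 0.3136.
γ' = 134.0 − 62.4 = 71.60 pcf. Depth below WT = 17.7 ft.
σ'_h at WT = K_a γ d_w = 204.7 psf; at base = 204.7 + K_a γ' × 17.7 = 602.2 psf.
P₁ (0–6.0 ft) = ½×204.7×6.0 = 614.2. P₂ (6.0–23.7 ft) = ½(204.7+602.2)×17.7 = 7141.
P_w = ½ γ_w h₂² = 0.5×62.4×17.7² = 9775. Total = 614.2+7141+9775 = 17530 lb/ft.

17500 lb/ft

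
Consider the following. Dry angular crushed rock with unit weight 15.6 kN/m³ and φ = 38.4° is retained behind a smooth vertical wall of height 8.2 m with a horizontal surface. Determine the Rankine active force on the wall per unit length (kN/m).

123 kN/m

K_a = tan²(45° − φ/2) = 0.2337.
P_a = ½ K_a γ H² = 0.5 × 0.2337 × 15.6 × 8.2² = 122.6 kN/m.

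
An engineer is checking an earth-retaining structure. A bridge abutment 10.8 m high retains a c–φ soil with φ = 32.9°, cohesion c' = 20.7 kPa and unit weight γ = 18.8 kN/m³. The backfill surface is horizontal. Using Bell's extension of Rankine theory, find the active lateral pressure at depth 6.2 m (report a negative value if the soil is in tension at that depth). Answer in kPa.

12.0 kPa

K_a = (1 − sin φ)/(1 + sin φ) = 0.2960.
σ_a = K_a γ z − 2c√K_a = 0.2960×18.8×6.2 − 2×20.7×0.5441 = 11.98 kPa.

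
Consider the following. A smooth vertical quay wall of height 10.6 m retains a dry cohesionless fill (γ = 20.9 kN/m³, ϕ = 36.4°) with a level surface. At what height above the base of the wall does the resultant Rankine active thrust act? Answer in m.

3.53 m

K_a = 0.2552.
The pressure distribution is triangular, so the resultant acts at H/3 above the base = 10.6/3 = 3.533 m.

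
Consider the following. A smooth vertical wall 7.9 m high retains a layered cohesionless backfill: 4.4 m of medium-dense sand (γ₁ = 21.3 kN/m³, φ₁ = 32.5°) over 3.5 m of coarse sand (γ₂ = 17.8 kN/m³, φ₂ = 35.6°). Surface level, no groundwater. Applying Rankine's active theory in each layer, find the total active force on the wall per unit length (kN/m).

177 kN/m

K_a1 = tan²(45°−32.5°/2) = 0.3010; K_a2 = tan²(45°−35.6°/2) = 0.2641.
Layer 1: σ at base = K_a1 γ₁ h₁ = 28.21 kPa; P₁ = ½×28.21×4.4 = 62.06.
Layer 2: σ_v at top = γ₁h₁ = 93.72; σ_h top = K_a2×93.72 = 24.75; σ_h base = K_a2×(93.72+17.8×3.5) = 41.21.
P₂ = ½(24.75+41.21)×3.5 = 115.4. Total P_a = 62.06+115.4 = 177.5 kN/m.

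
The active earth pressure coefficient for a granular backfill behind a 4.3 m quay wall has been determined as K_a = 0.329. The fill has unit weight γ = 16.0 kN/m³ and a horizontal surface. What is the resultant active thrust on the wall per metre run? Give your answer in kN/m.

P = ½ K_a γ H² = 0.5 × 0.329 × 16.0 × 4.3² = 48.67 kN/m.

48.7 kN/m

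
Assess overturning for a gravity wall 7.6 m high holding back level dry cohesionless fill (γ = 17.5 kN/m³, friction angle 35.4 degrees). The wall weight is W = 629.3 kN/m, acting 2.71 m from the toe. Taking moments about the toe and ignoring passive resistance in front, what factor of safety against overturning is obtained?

K_a = tan²(45° − 35.4°/2) = 0.2664.
P_a = ½K_aγH² = 0.5×0.2664×17.5×7.6² = 134.6 kN/m, acting at H/3 = 2.533 m above the base.
Overturning moment M_o = P_a × H/3 = 134.6 × 2.533 = 341.1.
Resisting moment M_r = W × 2.71 = 629.3 × 2.71 = 1705.
FS_overturning = M_r/M_o = 1705/341.1 = 5.000.

5.00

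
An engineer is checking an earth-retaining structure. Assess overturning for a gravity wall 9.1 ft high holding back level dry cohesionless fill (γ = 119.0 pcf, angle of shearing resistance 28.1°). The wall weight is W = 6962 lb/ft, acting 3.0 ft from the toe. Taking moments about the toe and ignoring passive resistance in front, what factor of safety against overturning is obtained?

3.89

K_a = tan²(45° − 28.1°/2) = 0.3596.
P_a = ½K_aγH² = 0.5×0.3596×119.0×9.1² = 1772 lb/ft, acting at H/3 = 3.033 ft above the base.
Overturning moment M_o = P_a × H/3 = 1772 × 3.033 = 5375.
Resisting moment M_r = W × 3.0 = 6962 × 3.0 = 20890.
FS_overturning = M_r/M_o = 20890/5375 = 3.886.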